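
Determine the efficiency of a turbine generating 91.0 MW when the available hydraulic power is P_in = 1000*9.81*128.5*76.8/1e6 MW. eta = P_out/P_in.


P_in = 1000 * 9.81 * 128.5 * 76.8 / 1e6 = 96.8129 MW
eta = 91.0 / 96.8129 = 0.9400


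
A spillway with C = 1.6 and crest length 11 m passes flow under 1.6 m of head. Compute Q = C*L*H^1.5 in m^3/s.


Q = 1.6 * 11 * 1.6^1.5 = 35.6199 m^3/s


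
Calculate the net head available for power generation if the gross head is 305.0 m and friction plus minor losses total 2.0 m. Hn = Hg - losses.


Hn = 305.0 - 2.0 = 303.0000 m


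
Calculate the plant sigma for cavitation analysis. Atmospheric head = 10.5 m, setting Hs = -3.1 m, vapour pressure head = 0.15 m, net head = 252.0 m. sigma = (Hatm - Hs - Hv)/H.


sigma = (10.5 - (-3.1) - 0.15) / 252.0 = 0.0534


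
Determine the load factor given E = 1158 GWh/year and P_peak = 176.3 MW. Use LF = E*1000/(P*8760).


LF = 1158 * 1000 / (176.3 * 8760) = 0.7498


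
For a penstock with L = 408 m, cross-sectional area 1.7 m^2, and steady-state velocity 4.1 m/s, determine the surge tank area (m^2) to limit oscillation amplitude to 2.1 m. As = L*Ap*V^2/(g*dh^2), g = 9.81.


As = 408 * 1.7 * 4.1^2 / (9.81 * 2.1^2) = 269.5065 m^2


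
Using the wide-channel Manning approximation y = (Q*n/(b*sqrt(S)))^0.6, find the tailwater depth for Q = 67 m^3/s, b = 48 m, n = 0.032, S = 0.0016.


y = (67 * 0.032 / (48 * 0.0016^0.5))^0.6 = 1.0684 m


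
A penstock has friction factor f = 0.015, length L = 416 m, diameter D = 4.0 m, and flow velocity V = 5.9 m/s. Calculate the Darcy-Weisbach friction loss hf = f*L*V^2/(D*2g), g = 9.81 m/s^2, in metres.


hf = 0.015 * 416 * 5.9^2 / (4.0 * 2 * 9.81) = 2.7678 m


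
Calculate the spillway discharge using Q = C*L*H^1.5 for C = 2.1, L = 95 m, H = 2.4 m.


Q = 2.1 * 95 * 2.4^1.5 = 741.7538 m^3/s


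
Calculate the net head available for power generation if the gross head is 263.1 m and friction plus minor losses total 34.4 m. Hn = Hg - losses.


Hn = 263.1 - 34.4 = 228.7000 m


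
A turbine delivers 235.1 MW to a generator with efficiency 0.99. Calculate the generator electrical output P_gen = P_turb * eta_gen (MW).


P_gen = 235.1 * 0.99 = 232.7490 MW


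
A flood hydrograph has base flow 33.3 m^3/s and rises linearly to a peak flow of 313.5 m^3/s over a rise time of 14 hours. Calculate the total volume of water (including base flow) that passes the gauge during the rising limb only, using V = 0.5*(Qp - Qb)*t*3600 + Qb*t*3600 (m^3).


V = 0.5*(313.5 - 33.3)*14*3600 + 33.3*14*3600 = 8.7394e+06 m^3


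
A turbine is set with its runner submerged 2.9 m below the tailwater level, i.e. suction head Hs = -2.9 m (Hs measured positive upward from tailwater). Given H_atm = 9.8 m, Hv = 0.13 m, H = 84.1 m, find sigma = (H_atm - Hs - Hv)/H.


sigma = (9.8 - (-2.9) - 0.13) / 84.1 = 0.1495


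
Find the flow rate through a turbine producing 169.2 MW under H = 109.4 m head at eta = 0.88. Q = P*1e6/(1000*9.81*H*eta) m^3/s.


Q = 169.2 * 1e6 / (1000 * 9.81 * 109.4 * 0.88) = 179.1560 m^3/s


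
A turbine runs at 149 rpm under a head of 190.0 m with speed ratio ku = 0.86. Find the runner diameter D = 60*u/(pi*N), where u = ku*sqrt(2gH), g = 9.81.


u = 0.86 * sqrt(2*9.81*190.0) = 52.5079 m/s
D = 60 * 52.5079 / (pi * 149) = 6.7304 m


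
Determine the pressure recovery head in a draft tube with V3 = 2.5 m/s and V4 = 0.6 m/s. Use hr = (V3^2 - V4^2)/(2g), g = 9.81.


hr = (2.5^2 - 0.6^2) / (2*9.81) = 0.3002 m


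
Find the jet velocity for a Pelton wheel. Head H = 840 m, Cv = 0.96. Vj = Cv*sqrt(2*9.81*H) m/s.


Vj = 0.96 * sqrt(2*9.81*840) = 123.2425 m/s


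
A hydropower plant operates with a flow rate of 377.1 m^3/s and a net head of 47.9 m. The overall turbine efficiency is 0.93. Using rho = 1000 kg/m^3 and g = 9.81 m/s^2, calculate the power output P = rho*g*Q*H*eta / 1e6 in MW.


P = 1000 * 9.81 * 377.1 * 47.9 * 0.93 / 1e6 = 164.7950 MW


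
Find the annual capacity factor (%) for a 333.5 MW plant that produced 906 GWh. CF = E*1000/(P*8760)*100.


CF = 906 * 1000 / (333.5 * 8760) * 100 = 31.0119 %


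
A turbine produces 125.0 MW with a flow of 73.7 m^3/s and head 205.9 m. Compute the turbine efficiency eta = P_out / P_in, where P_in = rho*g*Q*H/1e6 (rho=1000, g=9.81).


P_in = 1000 * 9.81 * 73.7 * 205.9 / 1e6 = 148.8651 MW
eta = 125.0 / 148.8651 = 0.8397


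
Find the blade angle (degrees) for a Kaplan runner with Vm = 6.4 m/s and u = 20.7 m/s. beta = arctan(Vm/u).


beta = arctan(6.4 / 20.7) = 17.1805 degrees


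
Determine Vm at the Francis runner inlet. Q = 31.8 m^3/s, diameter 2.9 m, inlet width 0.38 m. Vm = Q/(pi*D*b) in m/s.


Vm = 31.8 / (pi * 2.9 * 0.38) = 9.1853 m/s


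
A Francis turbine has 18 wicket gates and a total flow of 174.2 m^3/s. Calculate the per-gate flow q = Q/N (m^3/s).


q = 174.2 / 18 = 9.6778 m^3/s


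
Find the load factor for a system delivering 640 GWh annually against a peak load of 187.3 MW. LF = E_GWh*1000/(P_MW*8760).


LF = 640 * 1000 / (187.3 * 8760) = 0.3901


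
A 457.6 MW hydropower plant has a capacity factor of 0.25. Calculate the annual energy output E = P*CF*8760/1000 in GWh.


E = 457.6 * 0.25 * 8760 / 1000 = 1002.1440 GWh


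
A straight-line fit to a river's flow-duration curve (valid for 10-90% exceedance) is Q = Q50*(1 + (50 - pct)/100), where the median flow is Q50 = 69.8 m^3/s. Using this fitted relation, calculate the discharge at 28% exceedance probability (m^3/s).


Q = 69.8 * (1 + (50 - 28)/100) = 85.1560 m^3/s


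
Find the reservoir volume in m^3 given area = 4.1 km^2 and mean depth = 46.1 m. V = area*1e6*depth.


V = 4.1 * 1e6 * 46.1 = 1.8901e+08 m^3


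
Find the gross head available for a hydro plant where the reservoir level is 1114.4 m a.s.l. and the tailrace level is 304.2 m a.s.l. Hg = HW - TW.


Hg = 1114.4 - 304.2 = 810.2000 m


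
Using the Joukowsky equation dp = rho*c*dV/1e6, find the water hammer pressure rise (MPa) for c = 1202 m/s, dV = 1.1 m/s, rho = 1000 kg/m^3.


dp = 1000 * 1202 * 1.1 / 1e6 = 1.3222 MPa


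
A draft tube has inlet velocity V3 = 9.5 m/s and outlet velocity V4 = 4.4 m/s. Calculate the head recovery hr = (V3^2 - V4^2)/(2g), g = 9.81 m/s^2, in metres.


hr = (9.5^2 - 4.4^2) / (2*9.81) = 3.6131 m


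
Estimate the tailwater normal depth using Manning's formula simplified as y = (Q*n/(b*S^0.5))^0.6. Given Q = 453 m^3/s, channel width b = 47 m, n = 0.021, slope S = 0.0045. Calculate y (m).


y = (453 * 0.021 / (47 * 0.0045^0.5))^0.6 = 1.9398 m


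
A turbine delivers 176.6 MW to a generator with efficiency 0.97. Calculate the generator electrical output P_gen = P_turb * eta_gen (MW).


P_gen = 176.6 * 0.97 = 171.3020 MW


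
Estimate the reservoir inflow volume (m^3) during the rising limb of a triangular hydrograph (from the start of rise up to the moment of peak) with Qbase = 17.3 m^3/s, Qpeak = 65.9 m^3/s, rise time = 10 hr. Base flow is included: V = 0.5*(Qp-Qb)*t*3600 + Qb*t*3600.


V = 0.5*(65.9 - 17.3)*10*3600 + 17.3*10*3600 = 1.4976e+06 m^3


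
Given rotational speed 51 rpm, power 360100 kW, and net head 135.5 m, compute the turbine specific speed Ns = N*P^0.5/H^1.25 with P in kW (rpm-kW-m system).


Ns = 51 * 360100^0.5 / 135.5^1.25 = 66.1999


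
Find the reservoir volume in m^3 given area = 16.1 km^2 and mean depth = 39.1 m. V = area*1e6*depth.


V = 16.1 * 1e6 * 39.1 = 6.2951e+08 m^3


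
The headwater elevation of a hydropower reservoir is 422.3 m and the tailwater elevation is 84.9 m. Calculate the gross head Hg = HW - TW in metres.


Hg = 422.3 - 84.9 = 337.4000 m


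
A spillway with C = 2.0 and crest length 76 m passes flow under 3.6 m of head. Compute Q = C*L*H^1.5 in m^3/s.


Q = 2.0 * 76 * 3.6^1.5 = 1038.2390 m^3/s


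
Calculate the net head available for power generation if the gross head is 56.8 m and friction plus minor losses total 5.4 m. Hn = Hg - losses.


Hn = 56.8 - 5.4 = 51.4000 m


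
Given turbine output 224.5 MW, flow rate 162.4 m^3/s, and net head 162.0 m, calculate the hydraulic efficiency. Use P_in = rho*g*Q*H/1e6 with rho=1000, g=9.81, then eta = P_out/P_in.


P_in = 1000 * 9.81 * 162.4 * 162.0 / 1e6 = 258.0893 MW
eta = 224.5 / 258.0893 = 0.8699


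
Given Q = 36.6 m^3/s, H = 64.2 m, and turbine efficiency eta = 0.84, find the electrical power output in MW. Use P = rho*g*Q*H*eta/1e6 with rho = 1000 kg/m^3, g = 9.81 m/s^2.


P = 1000 * 9.81 * 36.6 * 64.2 * 0.84 / 1e6 = 19.3626 MW


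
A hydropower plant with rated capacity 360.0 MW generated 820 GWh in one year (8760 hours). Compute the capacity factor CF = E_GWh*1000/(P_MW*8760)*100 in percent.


CF = 820 * 1000 / (360.0 * 8760) * 100 = 26.0020 %


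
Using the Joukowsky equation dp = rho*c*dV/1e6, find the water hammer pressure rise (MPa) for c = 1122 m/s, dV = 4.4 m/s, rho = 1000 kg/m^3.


dp = 1000 * 1122 * 4.4 / 1e6 = 4.9368 MPa


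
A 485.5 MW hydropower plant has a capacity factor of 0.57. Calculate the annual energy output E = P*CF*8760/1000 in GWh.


E = 485.5 * 0.57 * 8760 / 1000 = 2424.1986 GWh


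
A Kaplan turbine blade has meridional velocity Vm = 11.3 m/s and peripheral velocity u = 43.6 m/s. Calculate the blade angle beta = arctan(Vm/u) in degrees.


beta = arctan(11.3 / 43.6) = 14.5299 degrees


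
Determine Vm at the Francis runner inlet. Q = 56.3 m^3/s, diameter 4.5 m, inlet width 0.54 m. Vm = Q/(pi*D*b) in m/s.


Vm = 56.3 / (pi * 4.5 * 0.54) = 7.3748 m/s


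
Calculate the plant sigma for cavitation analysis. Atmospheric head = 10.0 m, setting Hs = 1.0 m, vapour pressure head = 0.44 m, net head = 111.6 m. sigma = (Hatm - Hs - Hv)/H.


sigma = (10.0 - 1.0 - 0.44) / 111.6 = 0.0767


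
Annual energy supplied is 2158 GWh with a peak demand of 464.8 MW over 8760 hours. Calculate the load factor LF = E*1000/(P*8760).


LF = 2158 * 1000 / (464.8 * 8760) = 0.5300


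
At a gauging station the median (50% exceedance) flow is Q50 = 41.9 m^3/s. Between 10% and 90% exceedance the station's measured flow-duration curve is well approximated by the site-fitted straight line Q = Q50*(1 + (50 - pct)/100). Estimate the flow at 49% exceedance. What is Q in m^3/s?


Q = 41.9 * (1 + (50 - 49)/100) = 42.3190 m^3/s


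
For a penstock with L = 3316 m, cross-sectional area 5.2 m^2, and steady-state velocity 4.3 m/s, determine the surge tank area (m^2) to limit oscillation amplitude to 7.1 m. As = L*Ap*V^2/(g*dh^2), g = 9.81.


As = 3316 * 5.2 * 4.3^2 / (9.81 * 7.1^2) = 644.7169 m^2


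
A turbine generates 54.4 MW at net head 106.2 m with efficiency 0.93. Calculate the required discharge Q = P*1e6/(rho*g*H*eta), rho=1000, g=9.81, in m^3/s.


Q = 54.4 * 1e6 / (1000 * 9.81 * 106.2 * 0.93) = 56.1465 m^3/s


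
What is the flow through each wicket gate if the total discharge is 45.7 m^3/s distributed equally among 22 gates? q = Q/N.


q = 45.7 / 22 = 2.0773 m^3/s


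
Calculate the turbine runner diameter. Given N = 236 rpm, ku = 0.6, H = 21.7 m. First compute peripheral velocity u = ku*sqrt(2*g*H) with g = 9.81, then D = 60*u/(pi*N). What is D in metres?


u = 0.6 * sqrt(2*9.81*21.7) = 12.3803 m/s
D = 60 * 12.3803 / (pi * 236) = 1.0019 m


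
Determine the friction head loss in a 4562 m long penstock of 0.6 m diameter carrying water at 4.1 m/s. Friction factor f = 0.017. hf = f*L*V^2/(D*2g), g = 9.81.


hf = 0.017 * 4562 * 4.1^2 / (0.6 * 2 * 9.81) = 110.7444 m


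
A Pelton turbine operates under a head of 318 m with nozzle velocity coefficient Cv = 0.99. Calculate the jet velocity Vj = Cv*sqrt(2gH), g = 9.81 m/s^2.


Vj = 0.99 * sqrt(2*9.81*318) = 78.1985 m/s


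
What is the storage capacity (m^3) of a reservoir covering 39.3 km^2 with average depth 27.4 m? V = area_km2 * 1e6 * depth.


V = 39.3 * 1e6 * 27.4 = 1.0768e+09 m^3


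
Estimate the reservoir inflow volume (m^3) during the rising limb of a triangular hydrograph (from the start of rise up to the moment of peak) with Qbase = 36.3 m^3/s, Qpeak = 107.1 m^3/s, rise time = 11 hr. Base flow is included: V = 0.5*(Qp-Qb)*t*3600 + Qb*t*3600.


V = 0.5*(107.1 - 36.3)*11*3600 + 36.3*11*3600 = 2.8393e+06 m^3


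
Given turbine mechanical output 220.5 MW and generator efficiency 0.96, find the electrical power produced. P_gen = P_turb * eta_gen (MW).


P_gen = 220.5 * 0.96 = 211.6800 MW


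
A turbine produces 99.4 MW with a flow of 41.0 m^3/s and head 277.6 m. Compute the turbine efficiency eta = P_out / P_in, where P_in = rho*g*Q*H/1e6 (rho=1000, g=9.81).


P_in = 1000 * 9.81 * 41.0 * 277.6 / 1e6 = 111.6535 MW
eta = 99.4 / 111.6535 = 0.8903


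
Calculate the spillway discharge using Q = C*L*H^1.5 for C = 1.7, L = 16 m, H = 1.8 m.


Q = 1.7 * 16 * 1.8^1.5 = 65.6867 m^3/s


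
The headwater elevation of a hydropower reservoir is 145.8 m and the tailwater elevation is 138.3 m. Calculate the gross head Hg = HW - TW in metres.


Hg = 145.8 - 138.3 = 7.5000 m


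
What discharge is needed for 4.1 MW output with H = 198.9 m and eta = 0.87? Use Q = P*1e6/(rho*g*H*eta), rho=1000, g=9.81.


Q = 4.1 * 1e6 / (1000 * 9.81 * 198.9 * 0.87) = 2.4152 m^3/s


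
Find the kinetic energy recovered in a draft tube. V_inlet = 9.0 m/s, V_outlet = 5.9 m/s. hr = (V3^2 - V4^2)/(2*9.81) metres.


hr = (9.0^2 - 5.9^2) / (2*9.81) = 2.3542 m


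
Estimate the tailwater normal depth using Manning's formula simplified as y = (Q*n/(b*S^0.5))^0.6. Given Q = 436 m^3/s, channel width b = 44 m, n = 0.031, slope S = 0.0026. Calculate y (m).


y = (436 * 0.031 / (44 * 0.0026^0.5))^0.6 = 2.9373 m


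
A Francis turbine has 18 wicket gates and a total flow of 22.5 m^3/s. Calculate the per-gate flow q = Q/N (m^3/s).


q = 22.5 / 18 = 1.2500 m^3/s


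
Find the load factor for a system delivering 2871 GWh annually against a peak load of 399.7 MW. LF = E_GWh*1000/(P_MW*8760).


LF = 2871 * 1000 / (399.7 * 8760) = 0.8200


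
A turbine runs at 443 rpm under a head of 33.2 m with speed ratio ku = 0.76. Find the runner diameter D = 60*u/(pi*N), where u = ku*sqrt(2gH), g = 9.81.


u = 0.76 * sqrt(2*9.81*33.2) = 19.3969 m/s
D = 60 * 19.3969 / (pi * 443) = 0.8362 m


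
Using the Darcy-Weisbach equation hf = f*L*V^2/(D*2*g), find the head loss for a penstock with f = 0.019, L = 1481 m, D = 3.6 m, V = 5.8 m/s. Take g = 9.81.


hf = 0.019 * 1481 * 5.8^2 / (3.6 * 2 * 9.81) = 13.4018 m


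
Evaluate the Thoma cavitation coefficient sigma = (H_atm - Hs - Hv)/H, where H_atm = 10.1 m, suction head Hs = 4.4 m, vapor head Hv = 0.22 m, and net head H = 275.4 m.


sigma = (10.1 - 4.4 - 0.22) / 275.4 = 0.0199


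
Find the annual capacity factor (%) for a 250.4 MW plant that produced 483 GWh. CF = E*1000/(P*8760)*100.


CF = 483 * 1000 / (250.4 * 8760) * 100 = 22.0196 %


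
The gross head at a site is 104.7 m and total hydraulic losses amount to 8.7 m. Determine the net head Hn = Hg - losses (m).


Hn = 104.7 - 8.7 = 96.0000 m


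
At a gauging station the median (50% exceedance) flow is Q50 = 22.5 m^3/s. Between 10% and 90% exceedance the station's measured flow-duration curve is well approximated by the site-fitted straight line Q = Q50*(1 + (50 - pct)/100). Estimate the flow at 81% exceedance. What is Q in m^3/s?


Q = 22.5 * (1 + (50 - 81)/100) = 15.5250 m^3/s


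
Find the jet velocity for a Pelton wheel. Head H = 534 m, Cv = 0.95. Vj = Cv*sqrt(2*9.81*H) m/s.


Vj = 0.95 * sqrt(2*9.81*534) = 97.2397 m/s


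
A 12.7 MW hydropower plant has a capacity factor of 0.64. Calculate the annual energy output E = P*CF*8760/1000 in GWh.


E = 12.7 * 0.64 * 8760 / 1000 = 71.2013 GWh


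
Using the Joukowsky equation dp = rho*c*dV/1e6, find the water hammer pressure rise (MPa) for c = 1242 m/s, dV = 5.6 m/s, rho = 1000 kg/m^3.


dp = 1000 * 1242 * 5.6 / 1e6 = 6.9552 MPa


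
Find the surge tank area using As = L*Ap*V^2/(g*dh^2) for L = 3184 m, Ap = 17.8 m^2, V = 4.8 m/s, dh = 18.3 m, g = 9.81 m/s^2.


As = 3184 * 17.8 * 4.8^2 / (9.81 * 18.3^2) = 397.4700 m^2


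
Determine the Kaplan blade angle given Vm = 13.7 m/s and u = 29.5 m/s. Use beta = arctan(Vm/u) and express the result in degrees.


beta = arctan(13.7 / 29.5) = 24.9105 degrees


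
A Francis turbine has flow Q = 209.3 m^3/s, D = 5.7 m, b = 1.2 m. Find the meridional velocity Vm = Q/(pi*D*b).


Vm = 209.3 / (pi * 5.7 * 1.2) = 9.7401 m/s


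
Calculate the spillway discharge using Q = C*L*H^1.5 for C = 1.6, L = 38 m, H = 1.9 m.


Q = 1.6 * 38 * 1.9^1.5 = 159.2333 m^3/s


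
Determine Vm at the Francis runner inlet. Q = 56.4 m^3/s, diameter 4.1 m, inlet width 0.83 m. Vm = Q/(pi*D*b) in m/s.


Vm = 56.4 / (pi * 4.1 * 0.83) = 5.2755 m/s


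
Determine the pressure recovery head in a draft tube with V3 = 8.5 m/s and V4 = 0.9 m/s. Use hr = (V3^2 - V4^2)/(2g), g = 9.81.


hr = (8.5^2 - 0.9^2) / (2*9.81) = 3.6412 m


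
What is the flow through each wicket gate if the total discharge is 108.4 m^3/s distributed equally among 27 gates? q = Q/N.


q = 108.4 / 27 = 4.0148 m^3/s


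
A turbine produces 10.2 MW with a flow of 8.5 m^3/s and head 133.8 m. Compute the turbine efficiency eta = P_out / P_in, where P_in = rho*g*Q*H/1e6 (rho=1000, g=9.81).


P_in = 1000 * 9.81 * 8.5 * 133.8 / 1e6 = 11.1569 MW
eta = 10.2 / 11.1569 = 0.9142


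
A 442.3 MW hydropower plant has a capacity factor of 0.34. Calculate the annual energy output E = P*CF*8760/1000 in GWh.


E = 442.3 * 0.34 * 8760 / 1000 = 1317.3463 GWh


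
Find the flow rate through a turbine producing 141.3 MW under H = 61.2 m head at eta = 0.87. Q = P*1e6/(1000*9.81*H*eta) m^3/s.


Q = 141.3 * 1e6 / (1000 * 9.81 * 61.2 * 0.87) = 270.5219 m^3/s


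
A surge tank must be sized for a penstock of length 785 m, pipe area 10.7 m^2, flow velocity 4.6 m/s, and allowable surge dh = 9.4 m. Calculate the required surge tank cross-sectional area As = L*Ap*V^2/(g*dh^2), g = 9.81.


As = 785 * 10.7 * 4.6^2 / (9.81 * 9.4^2) = 205.0427 m^2


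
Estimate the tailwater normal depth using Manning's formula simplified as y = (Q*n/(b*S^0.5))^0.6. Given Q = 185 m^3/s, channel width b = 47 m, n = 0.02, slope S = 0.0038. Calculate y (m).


y = (185 * 0.02 / (47 * 0.0038^0.5))^0.6 = 1.1580 m


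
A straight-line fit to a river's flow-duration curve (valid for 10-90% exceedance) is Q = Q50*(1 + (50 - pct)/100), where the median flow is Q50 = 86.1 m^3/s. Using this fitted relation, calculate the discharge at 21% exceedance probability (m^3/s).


Q = 86.1 * (1 + (50 - 21)/100) = 111.0690 m^3/s


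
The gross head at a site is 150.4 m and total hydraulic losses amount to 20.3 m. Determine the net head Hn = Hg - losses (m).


Hn = 150.4 - 20.3 = 130.1000 m


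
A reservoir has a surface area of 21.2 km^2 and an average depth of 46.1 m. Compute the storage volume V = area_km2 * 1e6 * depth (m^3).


V = 21.2 * 1e6 * 46.1 = 9.7732e+08 m^3


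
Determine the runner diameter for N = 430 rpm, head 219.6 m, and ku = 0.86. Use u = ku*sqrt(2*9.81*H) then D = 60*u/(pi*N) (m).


u = 0.86 * sqrt(2*9.81*219.6) = 56.4500 m/s
D = 60 * 56.4500 / (pi * 430) = 2.5072 m


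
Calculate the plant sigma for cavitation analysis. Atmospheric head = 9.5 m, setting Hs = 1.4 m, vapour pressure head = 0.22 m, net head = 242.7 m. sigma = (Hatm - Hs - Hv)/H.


sigma = (9.5 - 1.4 - 0.22) / 242.7 = 0.0325


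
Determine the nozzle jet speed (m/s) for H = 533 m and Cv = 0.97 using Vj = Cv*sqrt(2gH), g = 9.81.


Vj = 0.97 * sqrt(2*9.81*533) = 99.1939 m/s


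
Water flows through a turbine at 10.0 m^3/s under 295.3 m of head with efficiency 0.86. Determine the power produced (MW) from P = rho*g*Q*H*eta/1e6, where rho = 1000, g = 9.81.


P = 1000 * 9.81 * 10.0 * 295.3 * 0.86 / 1e6 = 24.9133 MW


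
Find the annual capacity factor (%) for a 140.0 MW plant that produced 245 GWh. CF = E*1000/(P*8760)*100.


CF = 245 * 1000 / (140.0 * 8760) * 100 = 19.9772 %


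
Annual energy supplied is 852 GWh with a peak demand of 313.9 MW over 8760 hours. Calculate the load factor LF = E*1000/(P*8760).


LF = 852 * 1000 / (313.9 * 8760) = 0.3098


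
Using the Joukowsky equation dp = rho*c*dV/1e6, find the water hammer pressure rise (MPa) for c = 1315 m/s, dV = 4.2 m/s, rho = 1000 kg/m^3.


dp = 1000 * 1315 * 4.2 / 1e6 = 5.5230 MPa


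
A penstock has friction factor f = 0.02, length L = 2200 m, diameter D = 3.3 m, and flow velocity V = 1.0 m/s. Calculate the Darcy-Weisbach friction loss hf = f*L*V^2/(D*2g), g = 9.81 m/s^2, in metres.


hf = 0.02 * 2200 * 1.0^2 / (3.3 * 2 * 9.81) = 0.6796 m


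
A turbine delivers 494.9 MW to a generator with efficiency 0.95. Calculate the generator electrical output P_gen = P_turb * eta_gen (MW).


P_gen = 494.9 * 0.95 = 470.1550 MW


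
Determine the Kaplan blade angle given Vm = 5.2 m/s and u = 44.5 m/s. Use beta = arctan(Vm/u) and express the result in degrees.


beta = arctan(5.2 / 44.5) = 6.6650 degrees


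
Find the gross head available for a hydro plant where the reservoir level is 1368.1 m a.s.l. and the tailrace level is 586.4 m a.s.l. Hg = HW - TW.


Hg = 1368.1 - 586.4 = 781.7000 m


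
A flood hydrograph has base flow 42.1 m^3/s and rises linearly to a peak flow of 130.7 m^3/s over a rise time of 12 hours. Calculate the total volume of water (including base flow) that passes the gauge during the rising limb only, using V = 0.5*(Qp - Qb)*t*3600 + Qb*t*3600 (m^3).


V = 0.5*(130.7 - 42.1)*12*3600 + 42.1*12*3600 = 3.7325e+06 m^3


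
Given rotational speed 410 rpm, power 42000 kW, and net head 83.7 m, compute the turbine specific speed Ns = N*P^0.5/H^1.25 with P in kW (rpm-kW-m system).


Ns = 410 * 42000^0.5 / 83.7^1.25 = 331.8957


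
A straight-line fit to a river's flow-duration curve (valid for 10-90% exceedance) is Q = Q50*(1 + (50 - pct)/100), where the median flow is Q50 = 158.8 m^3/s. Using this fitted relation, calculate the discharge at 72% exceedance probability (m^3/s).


Q = 158.8 * (1 + (50 - 72)/100) = 123.8640 m^3/s


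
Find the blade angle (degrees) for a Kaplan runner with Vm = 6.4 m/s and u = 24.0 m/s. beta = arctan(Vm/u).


beta = arctan(6.4 / 24.0) = 14.9314 degrees


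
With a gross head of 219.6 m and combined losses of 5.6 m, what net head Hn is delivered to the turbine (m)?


Hn = 219.6 - 5.6 = 214.0000 m


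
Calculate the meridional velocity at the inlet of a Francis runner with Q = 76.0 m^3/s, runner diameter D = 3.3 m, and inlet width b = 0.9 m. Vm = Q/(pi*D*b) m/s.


Vm = 76.0 / (pi * 3.3 * 0.9) = 8.1453 m/s


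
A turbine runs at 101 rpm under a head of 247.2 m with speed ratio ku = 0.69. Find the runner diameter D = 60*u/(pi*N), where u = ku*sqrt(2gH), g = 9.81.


u = 0.69 * sqrt(2*9.81*247.2) = 48.0533 m/s
D = 60 * 48.0533 / (pi * 101) = 9.0866 m


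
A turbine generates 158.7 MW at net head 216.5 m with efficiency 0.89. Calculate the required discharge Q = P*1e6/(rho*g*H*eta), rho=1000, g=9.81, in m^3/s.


Q = 158.7 * 1e6 / (1000 * 9.81 * 216.5 * 0.89) = 83.9576 m^3/s


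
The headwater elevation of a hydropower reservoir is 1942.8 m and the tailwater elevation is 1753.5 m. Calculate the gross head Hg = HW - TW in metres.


Hg = 1942.8 - 1753.5 = 189.3000 m


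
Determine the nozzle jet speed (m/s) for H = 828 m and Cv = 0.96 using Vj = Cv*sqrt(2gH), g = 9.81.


Vj = 0.96 * sqrt(2*9.81*828) = 122.3590 m/s


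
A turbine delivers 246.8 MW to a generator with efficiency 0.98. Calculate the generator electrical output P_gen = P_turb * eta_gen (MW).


P_gen = 246.8 * 0.98 = 241.8640 MW


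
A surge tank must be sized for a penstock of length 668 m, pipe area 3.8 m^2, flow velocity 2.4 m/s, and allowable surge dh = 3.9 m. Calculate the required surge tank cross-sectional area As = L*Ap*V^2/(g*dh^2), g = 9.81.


As = 668 * 3.8 * 2.4^2 / (9.81 * 3.9^2) = 97.9906 m^2


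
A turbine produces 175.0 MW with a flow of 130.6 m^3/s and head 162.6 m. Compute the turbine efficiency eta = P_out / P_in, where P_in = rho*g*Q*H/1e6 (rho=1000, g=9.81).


P_in = 1000 * 9.81 * 130.6 * 162.6 / 1e6 = 208.3208 MW
eta = 175.0 / 208.3208 = 0.8401


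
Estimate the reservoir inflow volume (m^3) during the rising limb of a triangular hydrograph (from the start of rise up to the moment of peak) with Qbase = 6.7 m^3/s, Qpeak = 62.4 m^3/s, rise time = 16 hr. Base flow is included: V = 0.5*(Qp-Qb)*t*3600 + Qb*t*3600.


V = 0.5*(62.4 - 6.7)*16*3600 + 6.7*16*3600 = 1.9901e+06 m^3


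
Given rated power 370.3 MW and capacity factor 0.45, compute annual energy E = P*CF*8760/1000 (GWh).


E = 370.3 * 0.45 * 8760 / 1000 = 1459.7226 GWh


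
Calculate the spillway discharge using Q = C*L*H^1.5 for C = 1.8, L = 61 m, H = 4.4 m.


Q = 1.8 * 61 * 4.4^1.5 = 1013.4011 m^3/s


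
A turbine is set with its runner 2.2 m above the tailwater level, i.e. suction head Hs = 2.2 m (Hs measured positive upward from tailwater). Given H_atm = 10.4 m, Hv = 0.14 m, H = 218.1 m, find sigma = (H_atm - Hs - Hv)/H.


sigma = (10.4 - 2.2 - 0.14) / 218.1 = 0.0370


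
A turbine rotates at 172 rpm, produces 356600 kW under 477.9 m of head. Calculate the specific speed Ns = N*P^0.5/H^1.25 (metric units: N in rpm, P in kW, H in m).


Ns = 172 * 356600^0.5 / 477.9^1.25 = 45.9672


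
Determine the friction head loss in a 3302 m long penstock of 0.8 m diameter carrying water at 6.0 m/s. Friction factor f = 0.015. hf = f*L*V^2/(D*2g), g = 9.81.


hf = 0.015 * 3302 * 6.0^2 / (0.8 * 2 * 9.81) = 113.6009 m


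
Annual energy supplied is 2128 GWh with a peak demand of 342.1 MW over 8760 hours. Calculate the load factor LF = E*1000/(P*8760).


LF = 2128 * 1000 / (342.1 * 8760) = 0.7101


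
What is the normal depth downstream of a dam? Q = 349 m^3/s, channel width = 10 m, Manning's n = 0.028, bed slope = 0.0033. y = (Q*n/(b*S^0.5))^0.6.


y = (349 * 0.028 / (10 * 0.0033^0.5))^0.6 = 5.4757 m


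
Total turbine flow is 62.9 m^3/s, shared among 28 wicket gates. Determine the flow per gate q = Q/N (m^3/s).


q = 62.9 / 28 = 2.2464 m^3/s


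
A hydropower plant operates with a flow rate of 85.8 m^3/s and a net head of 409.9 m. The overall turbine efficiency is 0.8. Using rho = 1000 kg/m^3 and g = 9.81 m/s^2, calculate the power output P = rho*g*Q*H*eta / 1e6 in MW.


P = 1000 * 9.81 * 85.8 * 409.9 * 0.8 / 1e6 = 276.0096 MW


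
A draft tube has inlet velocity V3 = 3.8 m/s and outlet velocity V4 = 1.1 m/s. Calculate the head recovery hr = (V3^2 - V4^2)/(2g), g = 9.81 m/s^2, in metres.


hr = (3.8^2 - 1.1^2) / (2*9.81) = 0.6743 m


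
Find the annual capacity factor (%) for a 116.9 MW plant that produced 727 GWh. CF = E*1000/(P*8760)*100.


CF = 727 * 1000 / (116.9 * 8760) * 100 = 70.9930 %


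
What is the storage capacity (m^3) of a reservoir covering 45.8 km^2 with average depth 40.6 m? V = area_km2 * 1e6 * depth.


V = 45.8 * 1e6 * 40.6 = 1.8595e+09 m^3


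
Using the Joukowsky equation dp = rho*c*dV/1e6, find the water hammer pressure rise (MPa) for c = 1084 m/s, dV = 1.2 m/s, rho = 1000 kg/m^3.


dp = 1000 * 1084 * 1.2 / 1e6 = 1.3008 MPa


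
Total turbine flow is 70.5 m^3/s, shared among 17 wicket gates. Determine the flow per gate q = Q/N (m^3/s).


q = 70.5 / 17 = 4.1471 m^3/s


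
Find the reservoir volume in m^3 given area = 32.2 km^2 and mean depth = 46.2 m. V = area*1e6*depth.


V = 32.2 * 1e6 * 46.2 = 1.4876e+09 m^3


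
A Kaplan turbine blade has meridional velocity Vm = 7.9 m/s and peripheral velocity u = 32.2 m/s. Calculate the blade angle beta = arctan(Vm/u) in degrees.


beta = arctan(7.9 / 32.2) = 13.7848 degrees


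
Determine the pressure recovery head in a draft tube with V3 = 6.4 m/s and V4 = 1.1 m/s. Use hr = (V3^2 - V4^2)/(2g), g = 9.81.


hr = (6.4^2 - 1.1^2) / (2*9.81) = 2.0260 m


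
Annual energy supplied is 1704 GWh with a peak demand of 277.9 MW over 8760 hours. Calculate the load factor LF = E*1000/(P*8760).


LF = 1704 * 1000 / (277.9 * 8760) = 0.7000


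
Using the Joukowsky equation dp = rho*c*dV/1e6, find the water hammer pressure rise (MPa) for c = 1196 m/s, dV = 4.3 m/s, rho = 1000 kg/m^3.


dp = 1000 * 1196 * 4.3 / 1e6 = 5.1428 MPa


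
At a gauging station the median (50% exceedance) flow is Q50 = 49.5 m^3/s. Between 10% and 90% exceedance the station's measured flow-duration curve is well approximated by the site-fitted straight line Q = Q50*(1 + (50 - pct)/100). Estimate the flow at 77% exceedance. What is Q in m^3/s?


Q = 49.5 * (1 + (50 - 77)/100) = 36.1350 m^3/s


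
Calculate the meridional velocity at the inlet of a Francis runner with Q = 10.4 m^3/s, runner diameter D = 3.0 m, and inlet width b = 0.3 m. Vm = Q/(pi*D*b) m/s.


Vm = 10.4 / (pi * 3.0 * 0.3) = 3.6782 m/s


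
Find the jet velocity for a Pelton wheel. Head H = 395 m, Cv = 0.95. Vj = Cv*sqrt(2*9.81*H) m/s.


Vj = 0.95 * sqrt(2*9.81*395) = 83.6318 m/s


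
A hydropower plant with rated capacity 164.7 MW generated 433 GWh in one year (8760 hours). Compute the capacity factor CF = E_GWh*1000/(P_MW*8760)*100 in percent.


CF = 433 * 1000 / (164.7 * 8760) * 100 = 30.0117 %


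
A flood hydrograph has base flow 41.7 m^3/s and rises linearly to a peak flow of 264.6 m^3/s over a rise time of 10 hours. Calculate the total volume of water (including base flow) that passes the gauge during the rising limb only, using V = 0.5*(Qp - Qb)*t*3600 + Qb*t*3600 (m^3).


V = 0.5*(264.6 - 41.7)*10*3600 + 41.7*10*3600 = 5.5134e+06 m^3


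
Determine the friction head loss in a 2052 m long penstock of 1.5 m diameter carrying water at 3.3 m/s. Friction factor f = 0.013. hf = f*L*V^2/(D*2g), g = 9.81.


hf = 0.013 * 2052 * 3.3^2 / (1.5 * 2 * 9.81) = 9.8709 m


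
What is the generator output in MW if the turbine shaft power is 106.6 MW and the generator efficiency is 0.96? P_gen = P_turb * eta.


P_gen = 106.6 * 0.96 = 102.3360 MW


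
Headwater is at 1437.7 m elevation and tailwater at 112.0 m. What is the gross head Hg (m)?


Hg = 1437.7 - 112.0 = 1325.7000 m


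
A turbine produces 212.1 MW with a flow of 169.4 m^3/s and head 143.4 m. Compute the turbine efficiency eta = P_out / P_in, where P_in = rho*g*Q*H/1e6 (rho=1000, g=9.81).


P_in = 1000 * 9.81 * 169.4 * 143.4 / 1e6 = 238.3041 MW
eta = 212.1 / 238.3041 = 0.8900


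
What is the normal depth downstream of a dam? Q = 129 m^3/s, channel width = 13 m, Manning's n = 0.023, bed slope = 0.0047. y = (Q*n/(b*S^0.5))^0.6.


y = (129 * 0.023 / (13 * 0.0047^0.5))^0.6 = 2.0578 m


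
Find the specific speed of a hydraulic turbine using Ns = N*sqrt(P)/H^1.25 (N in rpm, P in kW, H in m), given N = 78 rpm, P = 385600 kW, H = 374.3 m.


Ns = 78 * 385600^0.5 / 374.3^1.25 = 29.4197


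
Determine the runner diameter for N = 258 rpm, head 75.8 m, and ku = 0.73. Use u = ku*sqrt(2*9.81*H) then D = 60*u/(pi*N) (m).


u = 0.73 * sqrt(2*9.81*75.8) = 28.1519 m/s
D = 60 * 28.1519 / (pi * 258) = 2.0840 m


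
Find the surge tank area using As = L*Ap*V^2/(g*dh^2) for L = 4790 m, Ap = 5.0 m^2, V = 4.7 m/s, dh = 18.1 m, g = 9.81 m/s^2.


As = 4790 * 5.0 * 4.7^2 / (9.81 * 18.1^2) = 164.6171 m^2


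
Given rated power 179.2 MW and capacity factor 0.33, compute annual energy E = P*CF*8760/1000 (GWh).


E = 179.2 * 0.33 * 8760 / 1000 = 518.0314 GWh


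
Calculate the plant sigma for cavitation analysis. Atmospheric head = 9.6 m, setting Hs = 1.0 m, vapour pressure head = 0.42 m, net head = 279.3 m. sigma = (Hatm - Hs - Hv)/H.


sigma = (9.6 - 1.0 - 0.42) / 279.3 = 0.0293


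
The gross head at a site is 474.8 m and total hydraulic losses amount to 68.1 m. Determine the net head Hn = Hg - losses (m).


Hn = 474.8 - 68.1 = 406.7000 m


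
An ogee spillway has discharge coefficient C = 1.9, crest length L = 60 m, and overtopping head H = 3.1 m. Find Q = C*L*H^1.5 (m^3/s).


Q = 1.9 * 60 * 3.1^1.5 = 622.2249 m^3/s


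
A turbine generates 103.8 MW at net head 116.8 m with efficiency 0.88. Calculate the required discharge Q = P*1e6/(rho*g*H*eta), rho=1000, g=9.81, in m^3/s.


Q = 103.8 * 1e6 / (1000 * 9.81 * 116.8 * 0.88) = 102.9444 m^3/s


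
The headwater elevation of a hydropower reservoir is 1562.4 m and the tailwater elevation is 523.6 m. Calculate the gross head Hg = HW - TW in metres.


Hg = 1562.4 - 523.6 = 1038.8000 m


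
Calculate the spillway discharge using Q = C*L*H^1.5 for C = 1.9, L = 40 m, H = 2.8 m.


Q = 1.9 * 40 * 2.8^1.5 = 356.0825 m^3/s


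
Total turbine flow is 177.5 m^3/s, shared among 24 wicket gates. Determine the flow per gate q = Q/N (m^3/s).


q = 177.5 / 24 = 7.3958 m^3/s


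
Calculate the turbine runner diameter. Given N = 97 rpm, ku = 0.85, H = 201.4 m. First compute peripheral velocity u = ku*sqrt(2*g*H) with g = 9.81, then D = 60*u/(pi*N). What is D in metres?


u = 0.85 * sqrt(2*9.81*201.4) = 53.4316 m/s
D = 60 * 53.4316 / (pi * 97) = 10.5203 m


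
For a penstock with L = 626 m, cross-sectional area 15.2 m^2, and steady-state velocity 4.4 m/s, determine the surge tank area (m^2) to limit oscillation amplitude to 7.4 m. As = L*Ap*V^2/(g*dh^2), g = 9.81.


As = 626 * 15.2 * 4.4^2 / (9.81 * 7.4^2) = 342.9184 m^2


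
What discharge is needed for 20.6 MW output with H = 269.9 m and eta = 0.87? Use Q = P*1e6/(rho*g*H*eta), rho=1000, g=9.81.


Q = 20.6 * 1e6 / (1000 * 9.81 * 269.9 * 0.87) = 8.9429 m^3/s


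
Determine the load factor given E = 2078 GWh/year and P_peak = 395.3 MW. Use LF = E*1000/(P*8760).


LF = 2078 * 1000 / (395.3 * 8760) = 0.6001


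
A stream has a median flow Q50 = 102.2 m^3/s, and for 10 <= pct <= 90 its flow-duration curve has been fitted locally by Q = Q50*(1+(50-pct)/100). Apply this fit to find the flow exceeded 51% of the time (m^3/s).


Q = 102.2 * (1 + (50 - 51)/100) = 101.1780 m^3/s


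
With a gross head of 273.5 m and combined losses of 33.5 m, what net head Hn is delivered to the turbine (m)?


Hn = 273.5 - 33.5 = 240.0000 m


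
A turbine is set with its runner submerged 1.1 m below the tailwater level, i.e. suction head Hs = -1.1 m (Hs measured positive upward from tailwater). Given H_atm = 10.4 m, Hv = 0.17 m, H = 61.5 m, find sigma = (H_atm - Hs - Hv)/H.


sigma = (10.4 - (-1.1) - 0.17) / 61.5 = 0.1842


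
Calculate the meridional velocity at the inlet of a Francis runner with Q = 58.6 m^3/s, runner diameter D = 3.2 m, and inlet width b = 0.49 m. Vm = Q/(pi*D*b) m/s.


Vm = 58.6 / (pi * 3.2 * 0.49) = 11.8960 m/s


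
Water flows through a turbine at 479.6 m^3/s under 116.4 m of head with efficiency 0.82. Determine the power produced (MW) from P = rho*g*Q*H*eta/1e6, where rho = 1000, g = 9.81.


P = 1000 * 9.81 * 479.6 * 116.4 * 0.82 / 1e6 = 449.0710 MW


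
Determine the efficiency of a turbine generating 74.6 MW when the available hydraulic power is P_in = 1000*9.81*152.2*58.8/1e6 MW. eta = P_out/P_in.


P_in = 1000 * 9.81 * 152.2 * 58.8 / 1e6 = 87.7932 MW
eta = 74.6 / 87.7932 = 0.8497


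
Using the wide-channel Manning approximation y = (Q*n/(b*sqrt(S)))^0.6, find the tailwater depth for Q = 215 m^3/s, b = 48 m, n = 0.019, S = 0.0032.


y = (215 * 0.019 / (48 * 0.0032^0.5))^0.6 = 1.2777 m


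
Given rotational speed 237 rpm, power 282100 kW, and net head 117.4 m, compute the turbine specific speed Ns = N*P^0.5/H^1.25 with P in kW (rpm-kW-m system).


Ns = 237 * 282100^0.5 / 117.4^1.25 = 325.7353


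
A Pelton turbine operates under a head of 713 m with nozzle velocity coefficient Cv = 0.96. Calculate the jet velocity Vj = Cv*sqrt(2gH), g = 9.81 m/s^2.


Vj = 0.96 * sqrt(2*9.81*713) = 113.5443 m/s


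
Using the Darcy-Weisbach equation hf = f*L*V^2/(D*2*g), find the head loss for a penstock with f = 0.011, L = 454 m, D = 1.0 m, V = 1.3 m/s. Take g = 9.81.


hf = 0.011 * 454 * 1.3^2 / (1.0 * 2 * 9.81) = 0.4302 m


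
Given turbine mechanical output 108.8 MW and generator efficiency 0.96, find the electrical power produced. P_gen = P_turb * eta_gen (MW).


P_gen = 108.8 * 0.96 = 104.4480 MW


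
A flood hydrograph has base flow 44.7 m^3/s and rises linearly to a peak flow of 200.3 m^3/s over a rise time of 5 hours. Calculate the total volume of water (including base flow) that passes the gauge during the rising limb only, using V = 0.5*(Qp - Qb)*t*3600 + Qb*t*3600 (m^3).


V = 0.5*(200.3 - 44.7)*5*3600 + 44.7*5*3600 = 2.2050e+06 m^3


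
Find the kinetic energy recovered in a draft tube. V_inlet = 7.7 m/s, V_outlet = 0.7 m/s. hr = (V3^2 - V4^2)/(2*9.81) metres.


hr = (7.7^2 - 0.7^2) / (2*9.81) = 2.9969 m


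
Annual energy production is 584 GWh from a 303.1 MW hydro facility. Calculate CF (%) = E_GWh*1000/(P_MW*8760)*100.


CF = 584 * 1000 / (303.1 * 8760) * 100 = 21.9949 %


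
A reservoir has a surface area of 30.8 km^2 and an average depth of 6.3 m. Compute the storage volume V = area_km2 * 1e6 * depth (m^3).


V = 30.8 * 1e6 * 6.3 = 1.9404e+08 m^3


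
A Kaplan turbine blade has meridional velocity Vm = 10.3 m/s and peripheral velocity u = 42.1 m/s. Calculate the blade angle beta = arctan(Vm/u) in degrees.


beta = arctan(10.3 / 42.1) = 13.7477 degrees


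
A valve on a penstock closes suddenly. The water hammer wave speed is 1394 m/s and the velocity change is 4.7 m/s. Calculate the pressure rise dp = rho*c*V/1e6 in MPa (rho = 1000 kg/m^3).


dp = 1000 * 1394 * 4.7 / 1e6 = 6.5518 MPa


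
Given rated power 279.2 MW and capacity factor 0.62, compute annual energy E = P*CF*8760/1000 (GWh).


E = 279.2 * 0.62 * 8760 / 1000 = 1516.3910 GWh


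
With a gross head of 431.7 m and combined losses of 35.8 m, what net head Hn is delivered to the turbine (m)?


Hn = 431.7 - 35.8 = 395.9000 m


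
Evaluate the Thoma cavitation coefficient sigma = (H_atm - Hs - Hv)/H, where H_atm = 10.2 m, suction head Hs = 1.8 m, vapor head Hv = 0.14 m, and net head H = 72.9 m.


sigma = (10.2 - 1.8 - 0.14) / 72.9 = 0.1133


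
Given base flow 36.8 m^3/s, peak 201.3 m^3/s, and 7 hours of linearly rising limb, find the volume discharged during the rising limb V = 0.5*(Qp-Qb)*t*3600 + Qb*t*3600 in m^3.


V = 0.5*(201.3 - 36.8)*7*3600 + 36.8*7*3600 = 3.0001e+06 m^3


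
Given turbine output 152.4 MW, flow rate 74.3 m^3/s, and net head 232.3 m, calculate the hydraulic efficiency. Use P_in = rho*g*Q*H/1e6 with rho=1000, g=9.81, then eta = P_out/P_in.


P_in = 1000 * 9.81 * 74.3 * 232.3 / 1e6 = 169.3195 MW
eta = 152.4 / 169.3195 = 0.9001


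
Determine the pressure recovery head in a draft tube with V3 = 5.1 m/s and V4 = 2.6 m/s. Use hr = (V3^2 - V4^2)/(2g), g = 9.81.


hr = (5.1^2 - 2.6^2) / (2*9.81) = 0.9811 m


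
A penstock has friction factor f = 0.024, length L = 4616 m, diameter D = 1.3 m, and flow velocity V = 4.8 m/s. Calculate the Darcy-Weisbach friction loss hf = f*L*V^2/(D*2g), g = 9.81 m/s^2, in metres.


hf = 0.024 * 4616 * 4.8^2 / (1.3 * 2 * 9.81) = 100.0731 m


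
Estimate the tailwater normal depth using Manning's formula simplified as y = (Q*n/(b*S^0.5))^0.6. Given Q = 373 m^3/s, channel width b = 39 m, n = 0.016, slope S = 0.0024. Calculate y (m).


y = (373 * 0.016 / (39 * 0.0024^0.5))^0.6 = 1.9806 m


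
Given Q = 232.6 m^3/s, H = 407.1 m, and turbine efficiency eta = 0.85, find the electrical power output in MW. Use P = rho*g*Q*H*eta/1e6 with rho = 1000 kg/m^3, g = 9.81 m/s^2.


P = 1000 * 9.81 * 232.6 * 407.1 * 0.85 / 1e6 = 789.5847 MW


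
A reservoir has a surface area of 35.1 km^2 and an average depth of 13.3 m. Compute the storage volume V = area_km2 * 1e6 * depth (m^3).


V = 35.1 * 1e6 * 13.3 = 4.6683e+08 m^3
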